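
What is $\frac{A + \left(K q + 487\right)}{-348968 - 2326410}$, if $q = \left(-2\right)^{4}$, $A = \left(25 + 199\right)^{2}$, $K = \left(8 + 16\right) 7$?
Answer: $- \frac{53351}{2675378} \approx -0.019941$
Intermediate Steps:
$K = 168$ ($K = 24 \cdot 7 = 168$)
$A = 50176$ ($A = 224^{2} = 50176$)
$q = 16$
$\frac{A + \left(K q + 487\right)}{-348968 - 2326410} = \frac{50176 + \left(168 \cdot 16 + 487\right)}{-348968 - 2326410} = \frac{50176 + \left(2688 + 487\right)}{-2675378} = \left(50176 + 3175\right) \left(- \frac{1}{2675378}\right) = 53351 \left(- \frac{1}{2675378}\right) = - \frac{53351}{2675378}$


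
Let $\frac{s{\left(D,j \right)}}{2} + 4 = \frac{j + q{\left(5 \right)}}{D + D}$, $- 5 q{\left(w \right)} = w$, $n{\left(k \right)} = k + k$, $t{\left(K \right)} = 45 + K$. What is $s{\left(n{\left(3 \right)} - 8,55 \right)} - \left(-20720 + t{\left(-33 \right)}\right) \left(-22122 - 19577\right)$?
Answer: $-863502927$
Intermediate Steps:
$n{\left(k \right)} = 2 k$
$q{\left(w \right)} = - \frac{w}{5}$
$s{\left(D,j \right)} = -8 + \frac{-1 + j}{D}$ ($s{\left(D,j \right)} = -8 + 2 \frac{j - 1}{D + D} = -8 + 2 \frac{j - 1}{2 D} = -8 + 2 \left(-1 + j\right) \frac{1}{2 D} = -8 + 2 \frac{-1 + j}{2 D} = -8 + \frac{-1 + j}{D}$)
$s{\left(n{\left(3 \right)} - 8,55 \right)} - \left(-20720 + t{\left(-33 \right)}\right) \left(-22122 - 19577\right) = \frac{-1 + 55 - 8 \left(2 \cdot 3 - 8\right)}{2 \cdot 3 - 8} - \left(-20720 + \left(45 - 33\right)\right) \left(-22122 - 19577\right) = \frac{-1 + 55 - 8 \left(6 - 8\right)}{6 - 8} - \left(-20720 + 12\right) \left(-41699\right) = \frac{-1 + 55 - -16}{-2} - \left(-20708\right) \left(-41699\right) = - \frac{-1 + 55 + 16}{2} - 863502892 = \left(- \frac{1}{2}\right) 70 - 863502892 = -35 - 863502892 = -863502927$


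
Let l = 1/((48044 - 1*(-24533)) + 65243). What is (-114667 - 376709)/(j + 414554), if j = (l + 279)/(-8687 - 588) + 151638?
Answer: -628116358968000/723752154404219 ≈ -0.86786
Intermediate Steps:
l = 1/137820 (l = 1/((48044 + 24533) + 65243) = 1/(72577 + 65243) = 1/137820 ≈ 7.2558e-6)
j = 193835860007219/1278280500 (j = (1/137820 + 279)/(-8687 - 588) + 151638 = (38451781/137820)/(-9275) + 151638 = (38451781/137820)*(-1/9275) + 151638 = -38451781/1278280500 + 151638 = 193835860007219/1278280500 ≈ 1.5164e+5)
(-114667 - 376709)/(j + 414554) = (-114667 - 376709)/(193835860007219/1278280500 + 414554) = -491376/723752154404219/1278280500 = -491376*1278280500/723752154404219 = -628116358968000/723752154404219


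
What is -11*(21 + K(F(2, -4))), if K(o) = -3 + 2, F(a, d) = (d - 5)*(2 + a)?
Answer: -220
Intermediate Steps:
F(a, d) = (-5 + d)*(2 + a)
K(o) = -1
-11*(21 + K(F(2, -4))) = -11*(21 - 1) = -11*20 = -220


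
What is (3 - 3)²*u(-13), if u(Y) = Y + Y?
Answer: 0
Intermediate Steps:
u(Y) = 2*Y
(3 - 3)²*u(-13) = (3 - 3)²*(2*(-13)) = 0²*(-26) = 0*(-26) = 0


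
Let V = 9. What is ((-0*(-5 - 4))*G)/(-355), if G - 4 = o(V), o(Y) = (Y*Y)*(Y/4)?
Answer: 0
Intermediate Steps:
o(Y) = Y³/4 (o(Y) = Y²*(Y*(¼)) = Y²*(Y/4) = Y³/4)
G = 745/4 (G = 4 + (¼)*9³ = 4 + (¼)*729 = 4 + 729/4 = 745/4 ≈ 186.25)
((-0*(-5 - 4))*G)/(-355) = (-0*(-5 - 4)*(745/4))/(-355) = (-0*(-9)*(745/4))*(-1/355) = (-2*0*(745/4))*(-1/355) = (0*(745/4))*(-1/355) = 0*(-1/355) = 0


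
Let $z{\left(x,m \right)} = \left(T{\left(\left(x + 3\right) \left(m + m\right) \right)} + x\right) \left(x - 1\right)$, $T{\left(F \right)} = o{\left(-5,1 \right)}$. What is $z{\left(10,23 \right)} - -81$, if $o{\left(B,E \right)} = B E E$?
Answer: $126$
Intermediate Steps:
$o{\left(B,E \right)} = B E^{2}$
$T{\left(F \right)} = -5$ ($T{\left(F \right)} = - 5 \cdot 1^{2} = \left(-5\right) 1 = -5$)
$z{\left(x,m \right)} = \left(-1 + x\right) \left(-5 + x\right)$ ($z{\left(x,m \right)} = \left(-5 + x\right) \left(x - 1\right) = \left(-5 + x\right) \left(-1 + x\right) = \left(-1 + x\right) \left(-5 + x\right)$)
$z{\left(10,23 \right)} - -81 = \left(5 + 10^{2} - 60\right) - -81 = \left(5 + 100 - 60\right) + 81 = 45 + 81 = 126$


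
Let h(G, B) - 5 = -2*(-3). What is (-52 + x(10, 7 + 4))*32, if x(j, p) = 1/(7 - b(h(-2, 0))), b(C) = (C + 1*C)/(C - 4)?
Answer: -44704/27 ≈ -1655.7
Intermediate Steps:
h(G, B) = 11 (h(G, B) = 5 - 2*(-3) = 5 + 6 = 11)
b(C) = 2*C/(-4 + C) (b(C) = (C + C)/(-4 + C) = (2*C)/(-4 + C) = 2*C/(-4 + C))
x(j, p) = 7/27 (x(j, p) = 1/(7 - 2*11/(-4 + 11)) = 1/(7 - 2*11/7) = 1/(7 - 1*22/7) = 1/(7 - 22/7) = 1/(27/7) = 7/27)
(-52 + x(10, 7 + 4))*32 = (-52 + 7/27)*32 = -1397/27*32 = -44704/27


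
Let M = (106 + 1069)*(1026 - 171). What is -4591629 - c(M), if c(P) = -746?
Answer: -4590883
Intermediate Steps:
M = 1004625 (M = 1175*855 = 1004625)
-4591629 - c(M) = -4591629 - 1*(-746) = -4591629 + 746 = -4590883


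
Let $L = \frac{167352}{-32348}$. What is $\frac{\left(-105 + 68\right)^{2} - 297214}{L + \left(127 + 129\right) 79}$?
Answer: $- \frac{478499703}{32701930} \approx -14.632$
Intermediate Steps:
$L = - \frac{41838}{8087}$ ($L = 167352 \left(- \frac{1}{32348}\right) = - \frac{41838}{8087} \approx -5.1735$)
$\frac{\left(-105 + 68\right)^{2} - 297214}{L + \left(127 + 129\right) 79} = \frac{\left(-105 + 68\right)^{2} - 297214}{- \frac{41838}{8087} + \left(127 + 129\right) 79} = \frac{\left(-37\right)^{2} - 297214}{- \frac{41838}{8087} + 256 \cdot 79} = \frac{1369 - 297214}{- \frac{41838}{8087} + 20224} = - \frac{295845}{\frac{163509650}{8087}} = \left(-295845\right) \frac{8087}{163509650} = - \frac{478499703}{32701930}$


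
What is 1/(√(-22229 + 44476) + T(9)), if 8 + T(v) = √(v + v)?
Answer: 1/(-8 + √22247 + 3*√2) ≈ 0.0068777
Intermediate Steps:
T(v) = -8 + √2*√v (T(v) = -8 + √(v + v) = -8 + √(2*v) = -8 + √2*√v)
1/(√(-22229 + 44476) + T(9)) = 1/(√(-22229 + 44476) + (-8 + √2*√9)) = 1/(√22247 + (-8 + √2*3)) = 1/(√22247 + (-8 + 3*√2)) = 1/(-8 + √22247 + 3*√2)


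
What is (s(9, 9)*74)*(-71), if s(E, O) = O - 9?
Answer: 0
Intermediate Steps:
s(E, O) = -9 + O
(s(9, 9)*74)*(-71) = ((-9 + 9)*74)*(-71) = (0*74)*(-71) = 0*(-71) = 0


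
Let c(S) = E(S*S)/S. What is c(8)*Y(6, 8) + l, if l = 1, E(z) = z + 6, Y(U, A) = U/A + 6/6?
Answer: 261/16 ≈ 16.313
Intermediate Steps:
Y(U, A) = 1 + U/A (Y(U, A) = U/A + 6*(⅙) = U/A + 1 = 1 + U/A)
E(z) = 6 + z
c(S) = (6 + S²)/S (c(S) = (6 + S*S)/S = (6 + S²)/S)
c(8)*Y(6, 8) + l = (8 + 6/8)*((8 + 6)/8) + 1 = (8 + 6*(⅛))*((⅛)*14) + 1 = (8 + ¾)*(7/4) + 1 = (35/4)*(7/4) + 1 = 245/16 + 1 = 261/16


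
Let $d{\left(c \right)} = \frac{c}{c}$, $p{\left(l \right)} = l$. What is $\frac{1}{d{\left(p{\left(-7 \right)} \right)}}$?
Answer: $1$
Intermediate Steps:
$d{\left(c \right)} = 1$
$\frac{1}{d{\left(p{\left(-7 \right)} \right)}} = 1^{-1} = 1$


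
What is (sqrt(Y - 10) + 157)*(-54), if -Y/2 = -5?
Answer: -8478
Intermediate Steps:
Y = 10 (Y = -2*(-5) = 10)
(sqrt(Y - 10) + 157)*(-54) = (sqrt(10 - 10) + 157)*(-54) = (sqrt(0) + 157)*(-54) = (0 + 157)*(-54) = 157*(-54) = -8478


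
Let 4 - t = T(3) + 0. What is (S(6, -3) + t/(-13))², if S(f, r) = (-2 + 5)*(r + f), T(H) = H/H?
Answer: 12996/169 ≈ 76.899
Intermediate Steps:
T(H) = 1
t = 3 (t = 4 - (1 + 0) = 4 - 1*1 = 4 - 1 = 3)
S(f, r) = 3*f + 3*r (S(f, r) = 3*(f + r) = 3*f + 3*r)
(S(6, -3) + t/(-13))² = ((3*6 + 3*(-3)) + 3/(-13))² = ((18 - 9) + 3*(-1/13))² = (9 - 3/13)² = (114/13)² = 12996/169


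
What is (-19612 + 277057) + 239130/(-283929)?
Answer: 24365287425/94643 ≈ 2.5744e+5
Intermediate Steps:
(-19612 + 277057) + 239130/(-283929) = 257445 + 239130*(-1/283929) = 257445 - 79710/94643 = 24365287425/94643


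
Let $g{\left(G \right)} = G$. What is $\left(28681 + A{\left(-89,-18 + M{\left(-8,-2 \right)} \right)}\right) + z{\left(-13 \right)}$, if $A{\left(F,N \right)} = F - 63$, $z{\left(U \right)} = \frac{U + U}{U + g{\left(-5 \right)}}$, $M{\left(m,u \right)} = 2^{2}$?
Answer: $\frac{256774}{9} \approx 28530.0$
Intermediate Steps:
$M{\left(m,u \right)} = 4$
$z{\left(U \right)} = \frac{2 U}{-5 + U}$ ($z{\left(U \right)} = \frac{U + U}{U - 5} = \frac{2 U}{-5 + U}$)
$A{\left(F,N \right)} = -63 + F$
$\left(28681 + A{\left(-89,-18 + M{\left(-8,-2 \right)} \right)}\right) + z{\left(-13 \right)} = \left(28681 - 152\right) + 2 \left(-13\right) \frac{1}{-5 - 13} = \left(28681 - 152\right) + 2 \left(-13\right) \frac{1}{-18} = 28529 + 2 \left(-13\right) \left(- \frac{1}{18}\right) = 28529 + \frac{13}{9} = \frac{256774}{9}$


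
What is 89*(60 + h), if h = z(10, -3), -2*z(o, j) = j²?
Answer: 9879/2 ≈ 4939.5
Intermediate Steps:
z(o, j) = -j²/2
h = -9/2 (h = -½*(-3)² = -½*9 = -9/2 ≈ -4.5000)
89*(60 + h) = 89*(60 - 9/2) = 89*(111/2) = 9879/2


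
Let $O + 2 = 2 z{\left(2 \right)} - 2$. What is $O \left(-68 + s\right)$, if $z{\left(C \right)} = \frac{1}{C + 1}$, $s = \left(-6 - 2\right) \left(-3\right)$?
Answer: $\frac{440}{3} \approx 146.67$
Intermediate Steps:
$s = 24$ ($s = \left(-8\right) \left(-3\right) = 24$)
$z{\left(C \right)} = \frac{1}{1 + C}$
$O = - \frac{10}{3}$ ($O = -2 - \left(2 - \frac{2}{1 + 2}\right) = -2 - \left(2 - \frac{2}{3}\right) = -2 + \left(2 \cdot \frac{1}{3} - 2\right) = -2 + \left(\frac{2}{3} - 2\right) = -2 - \frac{4}{3} = - \frac{10}{3} \approx -3.3333$)
$O \left(-68 + s\right) = - \frac{10 \left(-68 + 24\right)}{3} = \left(- \frac{10}{3}\right) \left(-44\right) = \frac{440}{3}$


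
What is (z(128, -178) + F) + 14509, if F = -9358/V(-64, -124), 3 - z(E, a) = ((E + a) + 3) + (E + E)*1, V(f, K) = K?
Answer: 891465/62 ≈ 14378.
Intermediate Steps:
z(E, a) = -a - 3*E (z(E, a) = 3 - (((E + a) + 3) + (E + E)*1) = 3 - ((3 + E + a) + (2*E)*1) = 3 - ((3 + E + a) + 2*E) = 3 - (3 + a + 3*E) = 3 + (-3 - a - 3*E) = -a - 3*E)
F = 4679/62 (F = -9358/(-124) = -9358*(-1/124) = 4679/62 ≈ 75.468)
(z(128, -178) + F) + 14509 = ((-1*(-178) - 3*128) + 4679/62) + 14509 = ((178 - 384) + 4679/62) + 14509 = (-206 + 4679/62) + 14509 = -8093/62 + 14509 = 891465/62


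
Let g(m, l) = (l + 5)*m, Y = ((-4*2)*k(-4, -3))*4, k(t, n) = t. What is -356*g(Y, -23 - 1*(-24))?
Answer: -273408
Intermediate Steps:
Y = 128 (Y = (-4*2*(-4))*4 = -8*(-4)*4 = 32*4 = 128)
g(m, l) = m*(5 + l) (g(m, l) = (5 + l)*m = m*(5 + l))
-356*g(Y, -23 - 1*(-24)) = -45568*(5 + (-23 - 1*(-24))) = -45568*(5 + (-23 + 24)) = -45568*(5 + 1) = -45568*6 = -356*768 = -273408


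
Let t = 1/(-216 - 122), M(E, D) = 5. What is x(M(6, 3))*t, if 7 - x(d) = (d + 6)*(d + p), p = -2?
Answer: 1/13 ≈ 0.076923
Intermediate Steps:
t = -1/338 (t = 1/(-338) = -1/338 ≈ -0.0029586)
x(d) = 7 - (-2 + d)*(6 + d) (x(d) = 7 - (d + 6)*(d - 2) = 7 - (6 + d)*(-2 + d) = 7 - (-2 + d)*(6 + d))
x(M(6, 3))*t = (19 - 1*5² - 4*5)*(-1/338) = (19 - 1*25 - 20)*(-1/338) = (19 - 25 - 20)*(-1/338) = -26*(-1/338) = 1/13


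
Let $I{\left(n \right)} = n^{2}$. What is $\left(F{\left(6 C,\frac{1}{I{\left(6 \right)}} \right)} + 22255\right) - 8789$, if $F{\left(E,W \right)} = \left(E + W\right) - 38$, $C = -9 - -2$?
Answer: $\frac{481897}{36} \approx 13386.0$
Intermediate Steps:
$C = -7$ ($C = -9 + 2 = -7$)
$F{\left(E,W \right)} = -38 + E + W$
$\left(F{\left(6 C,\frac{1}{I{\left(6 \right)}} \right)} + 22255\right) - 8789 = \left(\left(-38 + 6 \left(-7\right) + \frac{1}{6^{2}}\right) + 22255\right) - 8789 = \left(\left(-38 - 42 + \frac{1}{36}\right) + 22255\right) - 8789 = \left(- \frac{2879}{36} + 22255\right) - 8789 = \frac{798301}{36} - 8789 = \frac{481897}{36}$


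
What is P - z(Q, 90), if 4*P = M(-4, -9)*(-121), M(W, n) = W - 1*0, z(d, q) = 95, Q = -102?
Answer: 26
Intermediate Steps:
M(W, n) = W (M(W, n) = W + 0 = W)
P = 121 (P = (-4*(-121))/4 = (¼)*484 = 121)
P - z(Q, 90) = 121 - 1*95 = 121 - 95 = 26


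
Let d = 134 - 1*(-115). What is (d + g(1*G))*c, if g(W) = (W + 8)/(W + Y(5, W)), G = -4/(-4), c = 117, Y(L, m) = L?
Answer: 58617/2 ≈ 29309.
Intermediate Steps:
G = 1 (G = -4*(-¼) = 1)
d = 249 (d = 134 + 115 = 249)
g(W) = (8 + W)/(5 + W) (g(W) = (W + 8)/(W + 5) = (8 + W)/(5 + W))
(d + g(1*G))*c = (249 + (8 + 1*1)/(5 + 1*1))*117 = (249 + (8 + 1)/(5 + 1))*117 = (249 + 9/6)*117 = (249 + (⅙)*9)*117 = (249 + 3/2)*117 = (501/2)*117 = 58617/2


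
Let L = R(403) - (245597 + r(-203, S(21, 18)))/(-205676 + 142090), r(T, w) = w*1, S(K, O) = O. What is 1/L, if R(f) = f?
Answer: 63586/25870773 ≈ 0.0024578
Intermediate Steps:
r(T, w) = w
L = 25870773/63586 (L = 403 - (245597 + 18)/(-205676 + 142090) = 403 - 245615/(-63586) = 403 - 245615*(-1)/63586 = 403 - 1*(-245615/63586) = 403 + 245615/63586 = 25870773/63586 ≈ 406.86)
1/L = 1/(25870773/63586) = 63586/25870773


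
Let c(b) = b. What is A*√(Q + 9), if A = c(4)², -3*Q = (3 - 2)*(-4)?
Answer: 16*√93/3 ≈ 51.433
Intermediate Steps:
Q = 4/3 (Q = -(3 - 2)*(-4)/3 = -(-4)/3 = -⅓*(-4) = 4/3 ≈ 1.3333)
A = 16 (A = 4² = 16)
A*√(Q + 9) = 16*√(4/3 + 9) = 16*√(31/3) = 16*(√93/3) = 16*√93/3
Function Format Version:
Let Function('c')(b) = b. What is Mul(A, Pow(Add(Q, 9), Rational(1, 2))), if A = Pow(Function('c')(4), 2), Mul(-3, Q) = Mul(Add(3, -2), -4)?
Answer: Mul(Rational(16, 3), Pow(93, Rational(1, 2))) ≈ 51.433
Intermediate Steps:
Q = Rational(4, 3) (Q = Mul(Rational(-1, 3), Mul(Add(3, -2), -4)) = Mul(Rational(-1, 3), Mul(1, -4)) = Mul(Rational(-1, 3), -4) = Rational(4, 3) ≈ 1.3333)
A = 16 (A = Pow(4, 2) = 16)
Mul(A, Pow(Add(Q, 9), Rational(1, 2))) = Mul(16, Pow(Add(Rational(4, 3), 9), Rational(1, 2))) = Mul(16, Pow(Rational(31, 3), Rational(1, 2))) = Mul(16, Mul(Rational(1, 3), Pow(93, Rational(1, 2)))) = Mul(Rational(16, 3), Pow(93, Rational(1, 2)))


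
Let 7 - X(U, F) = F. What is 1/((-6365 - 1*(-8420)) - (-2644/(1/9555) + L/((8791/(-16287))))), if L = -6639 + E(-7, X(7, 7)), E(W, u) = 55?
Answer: 8791/222001557117 ≈ 3.9599e-8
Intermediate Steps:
X(U, F) = 7 - F
L = -6584 (L = -6639 + 55 = -6584)
1/((-6365 - 1*(-8420)) - (-2644/(1/9555) + L/((8791/(-16287))))) = 1/((-6365 - 1*(-8420)) - (-2644/(1/9555) - 6584/(8791/(-16287)))) = 1/((-6365 + 8420) - (-2644/1/9555 - 6584/(8791*(-1/16287)))) = 1/(2055 - (-2644*9555 - 6584/(-8791/16287))) = 1/(2055 - (-25263420 - 6584*(-16287/8791))) = 1/(2055 - (-25263420 + 107233608/8791)) = 1/(2055 - 1*(-221983491612/8791)) = 1/(2055 + 221983491612/8791) = 1/(222001557117/8791) = 8791/222001557117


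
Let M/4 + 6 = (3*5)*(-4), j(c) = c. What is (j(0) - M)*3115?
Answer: 822360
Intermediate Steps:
M = -264 (M = -24 + 4*((3*5)*(-4)) = -24 + 4*(15*(-4)) = -24 + 4*(-60) = -24 - 240 = -264)
(j(0) - M)*3115 = (0 - 1*(-264))*3115 = (0 + 264)*3115 = 264*3115 = 822360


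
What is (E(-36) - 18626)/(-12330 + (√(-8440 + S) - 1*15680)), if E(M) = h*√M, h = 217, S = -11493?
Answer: 521714260/784580033 - 36469020*I/784580033 + 1302*√19933/784580033 + 18626*I*√19933/784580033 ≈ 0.66519 - 0.043131*I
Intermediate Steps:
E(M) = 217*√M
(E(-36) - 18626)/(-12330 + (√(-8440 + S) - 1*15680)) = (217*√(-36) - 18626)/(-12330 + (√(-8440 - 11493) - 1*15680)) = (217*(6*I) - 18626)/(-12330 + (√(-19933) - 15680)) = (1302*I - 18626)/(-12330 + (I*√19933 - 15680)) = (-18626 + 1302*I)/(-12330 + (-15680 + I*√19933)) = (-18626 + 1302*I)/(-28010 + I*√19933)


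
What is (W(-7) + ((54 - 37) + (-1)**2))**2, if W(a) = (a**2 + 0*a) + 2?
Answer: 4761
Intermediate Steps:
W(a) = 2 + a**2 (W(a) = (a**2 + 0) + 2 = a**2 + 2 = 2 + a**2)
(W(-7) + ((54 - 37) + (-1)**2))**2 = ((2 + (-7)**2) + ((54 - 37) + (-1)**2))**2 = ((2 + 49) + (17 + 1))**2 = (51 + 18)**2 = 69**2 = 4761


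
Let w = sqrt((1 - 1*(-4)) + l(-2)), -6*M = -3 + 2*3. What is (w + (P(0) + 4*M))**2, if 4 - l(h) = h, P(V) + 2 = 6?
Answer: (2 + sqrt(11))**2 ≈ 28.267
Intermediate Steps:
P(V) = 4 (P(V) = -2 + 6 = 4)
l(h) = 4 - h
M = -1/2 (M = -(-3 + 2*3)/6 = -(-3 + 6)/6 = -1/6*3 = -1/2 ≈ -0.50000)
w = sqrt(11) (w = sqrt((1 - 1*(-4)) + (4 - 1*(-2))) = sqrt((1 + 4) + (4 + 2)) = sqrt(5 + 6) = sqrt(11) ≈ 3.3166)
(w + (P(0) + 4*M))**2 = (sqrt(11) + (4 + 4*(-1/2)))**2 = (sqrt(11) + (4 - 2))**2 = (sqrt(11) + 2)**2 = (2 + sqrt(11))**2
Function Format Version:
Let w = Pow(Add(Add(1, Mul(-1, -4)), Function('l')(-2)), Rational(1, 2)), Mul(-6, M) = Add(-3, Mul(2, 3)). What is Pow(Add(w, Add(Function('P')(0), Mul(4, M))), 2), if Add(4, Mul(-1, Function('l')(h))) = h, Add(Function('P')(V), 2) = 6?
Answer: Pow(Add(2, Pow(11, Rational(1, 2))), 2) ≈ 28.267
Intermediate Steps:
Function('P')(V) = 4 (Function('P')(V) = Add(-2, 6) = 4)
Function('l')(h) = Add(4, Mul(-1, h))
M = Rational(-1, 2) (M = Mul(Rational(-1, 6), Add(-3, Mul(2, 3))) = Mul(Rational(-1, 6), Add(-3, 6)) = Mul(Rational(-1, 6), 3) = Rational(-1, 2) ≈ -0.50000)
w = Pow(11, Rational(1, 2)) (w = Pow(Add(Add(1, Mul(-1, -4)), Add(4, Mul(-1, -2))), Rational(1, 2)) = Pow(Add(Add(1, 4), Add(4, 2)), Rational(1, 2)) = Pow(Add(5, 6), Rational(1, 2)) = Pow(11, Rational(1, 2)) ≈ 3.3166)
Pow(Add(w, Add(Function('P')(0), Mul(4, M))), 2) = Pow(Add(Pow(11, Rational(1, 2)), Add(4, Mul(4, Rational(-1, 2)))), 2) = Pow(Add(Pow(11, Rational(1, 2)), Add(4, -2)), 2) = Pow(Add(Pow(11, Rational(1, 2)), 2), 2) = Pow(Add(2, Pow(11, Rational(1, 2))), 2)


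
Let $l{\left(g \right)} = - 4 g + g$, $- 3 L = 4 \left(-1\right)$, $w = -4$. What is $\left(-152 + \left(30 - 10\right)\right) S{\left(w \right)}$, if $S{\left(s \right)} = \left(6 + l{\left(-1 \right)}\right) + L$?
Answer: $-1364$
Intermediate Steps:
$L = \frac{4}{3}$ ($L = - \frac{4 \left(-1\right)}{3} = \left(- \frac{1}{3}\right) \left(-4\right) = \frac{4}{3} \approx 1.3333$)
$l{\left(g \right)} = - 3 g$
$S{\left(s \right)} = \frac{31}{3}$ ($S{\left(s \right)} = \left(6 - -3\right) + \frac{4}{3} = \left(6 + 3\right) + \frac{4}{3} = 9 + \frac{4}{3} = \frac{31}{3}$)
$\left(-152 + \left(30 - 10\right)\right) S{\left(w \right)} = \left(-152 + \left(30 - 10\right)\right) \frac{31}{3} = \left(-152 + 20\right) \frac{31}{3} = \left(-132\right) \frac{31}{3} = -1364$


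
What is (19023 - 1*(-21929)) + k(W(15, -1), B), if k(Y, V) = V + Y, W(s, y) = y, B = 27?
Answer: 40978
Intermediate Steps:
(19023 - 1*(-21929)) + k(W(15, -1), B) = (19023 - 1*(-21929)) + (27 - 1) = (19023 + 21929) + 26 = 40952 + 26 = 40978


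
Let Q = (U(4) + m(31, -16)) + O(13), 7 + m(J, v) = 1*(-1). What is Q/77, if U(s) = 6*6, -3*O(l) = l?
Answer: 71/231 ≈ 0.30736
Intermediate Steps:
O(l) = -l/3
U(s) = 36
m(J, v) = -8 (m(J, v) = -7 + 1*(-1) = -7 - 1 = -8)
Q = 71/3 (Q = (36 - 8) - ⅓*13 = 28 - 13/3 = 71/3 ≈ 23.667)
Q/77 = (71/3)/77 = (71/3)*(1/77) = 71/231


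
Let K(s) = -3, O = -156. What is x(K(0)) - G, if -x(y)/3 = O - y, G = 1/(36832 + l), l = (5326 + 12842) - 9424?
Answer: 20919383/45576 ≈ 459.00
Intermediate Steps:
l = 8744 (l = 18168 - 9424 = 8744)
G = 1/45576 (G = 1/(36832 + 8744) = 1/45576 ≈ 2.1941e-5)
x(y) = 468 + 3*y (x(y) = -3*(-156 - y) = 468 + 3*y)
x(K(0)) - G = (468 + 3*(-3)) - 1*1/45576 = (468 - 9) - 1/45576 = 459 - 1/45576 = 20919383/45576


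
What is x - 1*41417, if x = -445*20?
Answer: -50317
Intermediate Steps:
x = -8900
x - 1*41417 = -8900 - 1*41417 = -8900 - 41417 = -50317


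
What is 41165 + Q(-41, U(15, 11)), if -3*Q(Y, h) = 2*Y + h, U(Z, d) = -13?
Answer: 123590/3 ≈ 41197.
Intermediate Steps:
Q(Y, h) = -2*Y/3 - h/3 (Q(Y, h) = -(2*Y + h)/3 = -(h + 2*Y)/3 = -2*Y/3 - h/3)
41165 + Q(-41, U(15, 11)) = 41165 + (-2/3*(-41) - 1/3*(-13)) = 41165 + (82/3 + 13/3) = 41165 + 95/3 = 123590/3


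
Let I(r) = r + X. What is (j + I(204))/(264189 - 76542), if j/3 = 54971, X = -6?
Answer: 55037/62549 ≈ 0.87990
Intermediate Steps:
j = 164913 (j = 3*54971 = 164913)
I(r) = -6 + r (I(r) = r - 6 = -6 + r)
(j + I(204))/(264189 - 76542) = (164913 + (-6 + 204))/(264189 - 76542) = (164913 + 198)/187647 = 165111*(1/187647) = 55037/62549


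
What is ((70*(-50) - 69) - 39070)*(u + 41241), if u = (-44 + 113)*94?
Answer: -2035031553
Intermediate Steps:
u = 6486 (u = 69*94 = 6486)
((70*(-50) - 69) - 39070)*(u + 41241) = ((70*(-50) - 69) - 39070)*(6486 + 41241) = ((-3500 - 69) - 39070)*47727 = (-3569 - 39070)*47727 = -42639*47727 = -2035031553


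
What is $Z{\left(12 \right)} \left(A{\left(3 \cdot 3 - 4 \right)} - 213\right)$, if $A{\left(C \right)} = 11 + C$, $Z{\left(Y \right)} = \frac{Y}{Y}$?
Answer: $-197$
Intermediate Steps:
$Z{\left(Y \right)} = 1$
$Z{\left(12 \right)} \left(A{\left(3 \cdot 3 - 4 \right)} - 213\right) = 1 \left(\left(11 + \left(3 \cdot 3 - 4\right)\right) - 213\right) = 1 \left(\left(11 + \left(9 - 4\right)\right) - 213\right) = 1 \left(\left(11 + 5\right) - 213\right) = 1 \left(16 - 213\right) = 1 \left(-197\right) = -197$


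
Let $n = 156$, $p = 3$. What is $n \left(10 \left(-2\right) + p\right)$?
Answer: $-2652$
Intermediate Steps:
$n \left(10 \left(-2\right) + p\right) = 156 \left(10 \left(-2\right) + 3\right) = 156 \left(-20 + 3\right) = 156 \left(-17\right) = -2652$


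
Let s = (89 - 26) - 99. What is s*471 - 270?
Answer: -17226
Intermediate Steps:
s = -36 (s = 63 - 99 = -36)
s*471 - 270 = -36*471 - 270 = -16956 - 270 = -17226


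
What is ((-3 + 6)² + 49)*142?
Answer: 8236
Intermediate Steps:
((-3 + 6)² + 49)*142 = (3² + 49)*142 = (9 + 49)*142 = 58*142 = 8236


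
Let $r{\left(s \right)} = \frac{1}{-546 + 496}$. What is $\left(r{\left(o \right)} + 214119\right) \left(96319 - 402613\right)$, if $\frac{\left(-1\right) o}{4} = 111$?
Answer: $- \frac{1639583971503}{25} \approx -6.5583 \cdot 10^{10}$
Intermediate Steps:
$o = -444$ ($o = \left(-4\right) 111 = -444$)
$r{\left(s \right)} = - \frac{1}{50}$ ($r{\left(s \right)} = \frac{1}{-50} = - \frac{1}{50}$)
$\left(r{\left(o \right)} + 214119\right) \left(96319 - 402613\right) = \left(- \frac{1}{50} + 214119\right) \left(96319 - 402613\right) = \frac{10705949}{50} \left(-306294\right) = - \frac{1639583971503}{25}$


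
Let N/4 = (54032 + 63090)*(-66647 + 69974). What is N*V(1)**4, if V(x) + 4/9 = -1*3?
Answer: 479818283429032/2187 ≈ 2.1940e+11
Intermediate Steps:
V(x) = -31/9 (V(x) = -4/9 - 1*3 = -4/9 - 3 = -31/9)
N = 1558659576 (N = 4*((54032 + 63090)*(-66647 + 69974)) = 4*(117122*3327) = 4*389664894 = 1558659576)
N*V(1)**4 = 1558659576*(-31/9)**4 = 1558659576*(923521/6561) = 479818283429032/2187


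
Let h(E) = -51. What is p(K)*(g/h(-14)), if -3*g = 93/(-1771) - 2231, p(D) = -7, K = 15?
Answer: 3951194/38709 ≈ 102.07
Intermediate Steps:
g = 3951194/5313 (g = -(93/(-1771) - 2231)/3 = -(93*(-1/1771) - 2231)/3 = -(-93/1771 - 2231)/3 = -⅓*(-3951194/1771) = 3951194/5313 ≈ 743.68)
p(K)*(g/h(-14)) = -3951194/(759*(-51)) = -3951194*(-1)/(759*51) = -7*(-3951194/270963) = 3951194/38709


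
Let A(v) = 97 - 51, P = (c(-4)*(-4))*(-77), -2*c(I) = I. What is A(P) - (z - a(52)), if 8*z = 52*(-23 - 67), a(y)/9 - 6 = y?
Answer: 1153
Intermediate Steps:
c(I) = -I/2
a(y) = 54 + 9*y
z = -585 (z = (52*(-23 - 67))/8 = (52*(-90))/8 = (⅛)*(-4680) = -585)
P = 616 (P = (-½*(-4)*(-4))*(-77) = (2*(-4))*(-77) = -8*(-77) = 616)
A(v) = 46
A(P) - (z - a(52)) = 46 - (-585 - (54 + 9*52)) = 46 - (-585 - (54 + 468)) = 46 - (-585 - 1*522) = 46 - (-585 - 522) = 46 - 1*(-1107) = 46 + 1107 = 1153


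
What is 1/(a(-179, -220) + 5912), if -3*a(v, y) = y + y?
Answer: 3/18176 ≈ 0.00016505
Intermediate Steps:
a(v, y) = -2*y/3 (a(v, y) = -(y + y)/3 = -2*y/3)
1/(a(-179, -220) + 5912) = 1/(-⅔*(-220) + 5912) = 1/(440/3 + 5912) = 1/(18176/3) = 3/18176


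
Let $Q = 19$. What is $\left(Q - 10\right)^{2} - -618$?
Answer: $699$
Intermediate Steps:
$\left(Q - 10\right)^{2} - -618 = \left(19 - 10\right)^{2} - -618 = 9^{2} + 618 = 81 + 618 = 699$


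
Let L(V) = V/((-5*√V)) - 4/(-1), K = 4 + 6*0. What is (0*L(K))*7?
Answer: 0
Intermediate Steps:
K = 4 (K = 4 + 0 = 4)
L(V) = 4 - √V/5 (L(V) = V*(-1/(5*√V)) - 4*(-1) = -√V/5 + 4 = 4 - √V/5)
(0*L(K))*7 = (0*(4 - √4/5))*7 = (0*(4 - ⅕*2))*7 = (0*(4 - ⅖))*7 = (0*(18/5))*7 = 0*7 = 0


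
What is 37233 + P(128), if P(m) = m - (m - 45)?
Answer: 37278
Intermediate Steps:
P(m) = 45 (P(m) = m - (-45 + m) = m + (45 - m) = 45)
37233 + P(128) = 37233 + 45 = 37278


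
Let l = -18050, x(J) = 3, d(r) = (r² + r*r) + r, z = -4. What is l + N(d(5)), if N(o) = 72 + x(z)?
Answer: -17975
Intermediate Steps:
d(r) = r + 2*r² (d(r) = (r² + r²) + r = 2*r² + r = r + 2*r²)
N(o) = 75 (N(o) = 72 + 3 = 75)
l + N(d(5)) = -18050 + 75 = -17975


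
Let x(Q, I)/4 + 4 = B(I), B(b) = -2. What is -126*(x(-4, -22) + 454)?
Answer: -54180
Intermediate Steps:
x(Q, I) = -24 (x(Q, I) = -16 + 4*(-2) = -16 - 8 = -24)
-126*(x(-4, -22) + 454) = -126*(-24 + 454) = -126*430 = -54180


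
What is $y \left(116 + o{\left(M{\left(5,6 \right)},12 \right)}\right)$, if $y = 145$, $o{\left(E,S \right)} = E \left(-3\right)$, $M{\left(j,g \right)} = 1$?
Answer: $16385$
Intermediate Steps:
$o{\left(E,S \right)} = - 3 E$
$y \left(116 + o{\left(M{\left(5,6 \right)},12 \right)}\right) = 145 \left(116 - 3\right) = 145 \cdot 113 = 16385$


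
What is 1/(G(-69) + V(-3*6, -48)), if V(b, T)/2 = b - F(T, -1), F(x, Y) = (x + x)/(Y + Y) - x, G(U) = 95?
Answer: -1/133 ≈ -0.0075188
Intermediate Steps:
F(x, Y) = -x + x/Y (F(x, Y) = (2*x)/((2*Y)) - x = (2*x)*(1/(2*Y)) - x = x/Y - x = -x + x/Y)
V(b, T) = 2*b + 4*T (V(b, T) = 2*(b - (-T + T/(-1))) = 2*(b - (-T + T*(-1))) = 2*(b - (-T - T)) = 2*(b - (-2)*T) = 2*(b + 2*T) = 2*b + 4*T)
1/(G(-69) + V(-3*6, -48)) = 1/(95 + (2*(-3*6) + 4*(-48))) = 1/(95 + (2*(-18) - 192)) = 1/(95 + (-36 - 192)) = 1/(95 - 228) = 1/(-133) = -1/133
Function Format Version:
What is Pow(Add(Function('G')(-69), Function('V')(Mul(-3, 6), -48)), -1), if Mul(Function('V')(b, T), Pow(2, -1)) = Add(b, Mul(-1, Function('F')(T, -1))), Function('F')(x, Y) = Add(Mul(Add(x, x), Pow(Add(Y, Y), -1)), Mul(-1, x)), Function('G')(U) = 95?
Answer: Rational(-1, 133) ≈ -0.0075188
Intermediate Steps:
Function('F')(x, Y) = Add(Mul(-1, x), Mul(x, Pow(Y, -1))) (Function('F')(x, Y) = Add(Mul(Mul(2, x), Pow(Mul(2, Y), -1)), Mul(-1, x)) = Add(Mul(Mul(2, x), Mul(Rational(1, 2), Pow(Y, -1))), Mul(-1, x)) = Add(Mul(x, Pow(Y, -1)), Mul(-1, x)) = Add(Mul(-1, x), Mul(x, Pow(Y, -1))))
Function('V')(b, T) = Add(Mul(2, b), Mul(4, T)) (Function('V')(b, T) = Mul(2, Add(b, Mul(-1, Add(Mul(-1, T), Mul(T, Pow(-1, -1)))))) = Mul(2, Add(b, Mul(-1, Add(Mul(-1, T), Mul(T, -1))))) = Mul(2, Add(b, Mul(-1, Add(Mul(-1, T), Mul(-1, T))))) = Mul(2, Add(b, Mul(-1, Mul(-2, T)))) = Mul(2, Add(b, Mul(2, T))) = Add(Mul(2, b), Mul(4, T)))
Pow(Add(Function('G')(-69), Function('V')(Mul(-3, 6), -48)), -1) = Pow(Add(95, Add(Mul(2, Mul(-3, 6)), Mul(4, -48))), -1) = Pow(Add(95, Add(Mul(2, -18), -192)), -1) = Pow(Add(95, Add(-36, -192)), -1) = Pow(Add(95, -228), -1) = Pow(-133, -1) = Rational(-1, 133)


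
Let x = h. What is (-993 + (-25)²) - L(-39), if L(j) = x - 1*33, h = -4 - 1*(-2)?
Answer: -333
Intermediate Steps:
h = -2 (h = -4 + 2 = -2)
x = -2
L(j) = -35 (L(j) = -2 - 1*33 = -2 - 33 = -35)
(-993 + (-25)²) - L(-39) = (-993 + (-25)²) - 1*(-35) = (-993 + 625) + 35 = -368 + 35 = -333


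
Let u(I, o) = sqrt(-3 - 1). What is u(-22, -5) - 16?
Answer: -16 + 2*I ≈ -16.0 + 2.0*I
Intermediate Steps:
u(I, o) = 2*I (u(I, o) = sqrt(-4) = 2*I)
u(-22, -5) - 16 = 2*I - 16 = -16 + 2*I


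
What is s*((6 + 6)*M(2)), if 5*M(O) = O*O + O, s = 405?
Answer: 5832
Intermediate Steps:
M(O) = O/5 + O²/5 (M(O) = (O*O + O)/5 = (O² + O)/5 = (O + O²)/5 = O/5 + O²/5)
s*((6 + 6)*M(2)) = 405*((6 + 6)*((⅕)*2*(1 + 2))) = 405*(12*((⅕)*2*3)) = 405*(12*(6/5)) = 405*(72/5) = 5832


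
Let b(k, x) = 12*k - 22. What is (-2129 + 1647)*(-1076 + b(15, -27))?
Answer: 442476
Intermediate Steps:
b(k, x) = -22 + 12*k
(-2129 + 1647)*(-1076 + b(15, -27)) = (-2129 + 1647)*(-1076 + (-22 + 12*15)) = -482*(-1076 + (-22 + 180)) = -482*(-1076 + 158) = -482*(-918) = 442476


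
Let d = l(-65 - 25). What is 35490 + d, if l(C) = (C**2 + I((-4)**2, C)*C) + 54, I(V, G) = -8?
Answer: 44364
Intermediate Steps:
l(C) = 54 + C**2 - 8*C (l(C) = (C**2 - 8*C) + 54 = 54 + C**2 - 8*C)
d = 8874 (d = 54 + (-65 - 25)**2 - 8*(-65 - 25) = 54 + (-90)**2 - 8*(-90) = 54 + 8100 + 720 = 8874)
35490 + d = 35490 + 8874 = 44364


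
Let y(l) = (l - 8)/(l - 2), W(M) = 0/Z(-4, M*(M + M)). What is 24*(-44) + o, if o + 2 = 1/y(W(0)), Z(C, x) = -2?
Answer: -4231/4 ≈ -1057.8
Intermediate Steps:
W(M) = 0 (W(M) = 0/(-2) = 0*(-½) = 0)
y(l) = (-8 + l)/(-2 + l)
o = -7/4 (o = -2 + 1/((-8 + 0)/(-2 + 0)) = -2 + 1/(-8/(-2)) = -2 + 1/(-½*(-8)) = -2 + 1/4 = -2 + ¼ = -7/4 ≈ -1.7500)
24*(-44) + o = 24*(-44) - 7/4 = -1056 - 7/4 = -4231/4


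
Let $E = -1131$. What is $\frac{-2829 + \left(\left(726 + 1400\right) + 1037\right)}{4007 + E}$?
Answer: $\frac{167}{1438} \approx 0.11613$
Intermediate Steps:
$\frac{-2829 + \left(\left(726 + 1400\right) + 1037\right)}{4007 + E} = \frac{-2829 + \left(\left(726 + 1400\right) + 1037\right)}{4007 - 1131} = \frac{-2829 + \left(2126 + 1037\right)}{2876} = \left(-2829 + 3163\right) \frac{1}{2876} = 334 \cdot \frac{1}{2876} = \frac{167}{1438}$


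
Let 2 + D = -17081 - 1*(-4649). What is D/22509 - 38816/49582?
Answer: -745105966/558020619 ≈ -1.3353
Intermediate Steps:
D = -12434 (D = -2 + (-17081 - 1*(-4649)) = -2 + (-17081 + 4649) = -2 - 12432 = -12434)
D/22509 - 38816/49582 = -12434/22509 - 38816/49582 = -12434*1/22509 - 38816*1/49582 = -12434/22509 - 19408/24791 = -745105966/558020619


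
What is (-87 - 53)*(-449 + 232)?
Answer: 30380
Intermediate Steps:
(-87 - 53)*(-449 + 232) = -140*(-217) = 30380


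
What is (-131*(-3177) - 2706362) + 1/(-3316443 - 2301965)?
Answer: -12867137541401/5618408 ≈ -2.2902e+6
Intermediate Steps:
(-131*(-3177) - 2706362) + 1/(-3316443 - 2301965) = (416187 - 2706362) + 1/(-5618408) = -2290175 - 1/5618408 = -12867137541401/5618408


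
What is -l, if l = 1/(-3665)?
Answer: 1/3665 ≈ 0.00027285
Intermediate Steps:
l = -1/3665 ≈ -0.00027285
-l = -1*(-1/3665) = 1/3665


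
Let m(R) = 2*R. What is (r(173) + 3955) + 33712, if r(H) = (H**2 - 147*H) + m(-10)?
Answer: 42145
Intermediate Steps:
r(H) = -20 + H**2 - 147*H (r(H) = (H**2 - 147*H) + 2*(-10) = (H**2 - 147*H) - 20 = -20 + H**2 - 147*H)
(r(173) + 3955) + 33712 = ((-20 + 173**2 - 147*173) + 3955) + 33712 = ((-20 + 29929 - 25431) + 3955) + 33712 = (4478 + 3955) + 33712 = 8433 + 33712 = 42145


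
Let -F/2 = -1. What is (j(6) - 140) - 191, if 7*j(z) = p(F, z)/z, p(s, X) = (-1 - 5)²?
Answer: -2311/7 ≈ -330.14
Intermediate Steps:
F = 2 (F = -2*(-1) = 2)
p(s, X) = 36 (p(s, X) = (-6)² = 36)
j(z) = 36/(7*z) (j(z) = (36/z)/7 = 36/(7*z))
(j(6) - 140) - 191 = ((36/7)/6 - 140) - 191 = ((36/7)*(⅙) - 140) - 191 = (6/7 - 140) - 191 = -974/7 - 191 = -2311/7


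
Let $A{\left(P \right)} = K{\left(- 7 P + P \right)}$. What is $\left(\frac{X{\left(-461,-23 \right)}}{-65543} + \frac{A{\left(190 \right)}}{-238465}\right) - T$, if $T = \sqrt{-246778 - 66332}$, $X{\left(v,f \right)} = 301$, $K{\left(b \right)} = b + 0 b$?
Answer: $\frac{588211}{3125942299} - 21 i \sqrt{710} \approx 0.00018817 - 559.56 i$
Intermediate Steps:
$K{\left(b \right)} = b$ ($K{\left(b \right)} = b + 0 = b$)
$A{\left(P \right)} = - 6 P$ ($A{\left(P \right)} = - 7 P + P = - 6 P$)
$T = 21 i \sqrt{710}$ ($T = \sqrt{-313110} = 21 i \sqrt{710} \approx 559.56 i$)
$\left(\frac{X{\left(-461,-23 \right)}}{-65543} + \frac{A{\left(190 \right)}}{-238465}\right) - T = \left(\frac{301}{-65543} + \frac{\left(-6\right) 190}{-238465}\right) - 21 i \sqrt{710} = \left(301 \left(- \frac{1}{65543}\right) - - \frac{228}{47693}\right) - 21 i \sqrt{710} = \left(- \frac{301}{65543} + \frac{228}{47693}\right) - 21 i \sqrt{710} = \frac{588211}{3125942299} - 21 i \sqrt{710}$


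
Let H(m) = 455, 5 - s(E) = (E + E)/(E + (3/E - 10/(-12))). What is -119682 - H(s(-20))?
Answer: -120137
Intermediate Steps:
s(E) = 5 - 2*E/(⅚ + E + 3/E) (s(E) = 5 - (E + E)/(E + (3/E - 10/(-12))) = 5 - 2*E/(E + (3/E - 10*(-1/12))) = 5 - 2*E/(E + (3/E + ⅚)) = 5 - 2*E/(E + (⅚ + 3/E)) = 5 - 2*E/(⅚ + E + 3/E))
-119682 - H(s(-20)) = -119682 - 1*455 = -119682 - 455 = -120137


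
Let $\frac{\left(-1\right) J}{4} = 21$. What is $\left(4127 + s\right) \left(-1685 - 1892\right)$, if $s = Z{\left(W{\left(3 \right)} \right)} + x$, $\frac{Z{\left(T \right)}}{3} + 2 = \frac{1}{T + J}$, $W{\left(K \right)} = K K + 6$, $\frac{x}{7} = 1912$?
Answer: $- \frac{1440150278}{23} \approx -6.2615 \cdot 10^{7}$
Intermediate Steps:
$x = 13384$ ($x = 7 \cdot 1912 = 13384$)
$J = -84$ ($J = \left(-4\right) 21 = -84$)
$W{\left(K \right)} = 6 + K^{2}$ ($W{\left(K \right)} = K^{2} + 6 = 6 + K^{2}$)
$Z{\left(T \right)} = -6 + \frac{3}{-84 + T}$ ($Z{\left(T \right)} = -6 + \frac{3}{T - 84} = -6 + \frac{3}{-84 + T}$)
$s = \frac{307693}{23}$ ($s = \frac{3 \left(169 - 2 \left(6 + 3^{2}\right)\right)}{-84 + \left(6 + 3^{2}\right)} + 13384 = \frac{3 \left(169 - 2 \left(6 + 9\right)\right)}{-84 + \left(6 + 9\right)} + 13384 = \frac{3 \left(169 - 30\right)}{-84 + 15} + 13384 = \frac{3 \left(169 - 30\right)}{-69} + 13384 = 3 \left(- \frac{1}{69}\right) 139 + 13384 = - \frac{139}{23} + 13384 = \frac{307693}{23} \approx 13378.0$)
$\left(4127 + s\right) \left(-1685 - 1892\right) = \left(4127 + \frac{307693}{23}\right) \left(-1685 - 1892\right) = \frac{402614}{23} \left(-3577\right) = - \frac{1440150278}{23}$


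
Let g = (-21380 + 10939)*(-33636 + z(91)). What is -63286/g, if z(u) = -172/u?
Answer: -2879513/15980201084 ≈ -0.00018019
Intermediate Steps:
g = 31960402168/91 (g = (-21380 + 10939)*(-33636 - 172/91) = -10441*(-33636 - 172*1/91) = -10441*(-33636 - 172/91) = -10441*(-3061048/91) = 31960402168/91 ≈ 3.5121e+8)
-63286/g = -63286/31960402168/91 = -63286*91/31960402168 = -2879513/15980201084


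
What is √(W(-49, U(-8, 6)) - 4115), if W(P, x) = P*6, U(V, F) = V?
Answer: I*√4409 ≈ 66.4*I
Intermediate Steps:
W(P, x) = 6*P
√(W(-49, U(-8, 6)) - 4115) = √(6*(-49) - 4115) = √(-294 - 4115) = √(-4409) = I*√4409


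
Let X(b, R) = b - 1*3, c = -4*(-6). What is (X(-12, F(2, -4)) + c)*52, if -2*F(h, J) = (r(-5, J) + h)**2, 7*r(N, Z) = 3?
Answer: 468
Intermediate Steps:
r(N, Z) = 3/7 (r(N, Z) = (1/7)*3 = 3/7)
c = 24
F(h, J) = -(3/7 + h)**2/2
X(b, R) = -3 + b (X(b, R) = b - 3 = -3 + b)
(X(-12, F(2, -4)) + c)*52 = ((-3 - 12) + 24)*52 = (-15 + 24)*52 = 9*52 = 468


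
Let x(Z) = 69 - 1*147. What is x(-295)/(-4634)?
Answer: 39/2317 ≈ 0.016832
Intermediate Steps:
x(Z) = -78 (x(Z) = 69 - 147 = -78)
x(-295)/(-4634) = -78/(-4634) = -78*(-1/4634) = 39/2317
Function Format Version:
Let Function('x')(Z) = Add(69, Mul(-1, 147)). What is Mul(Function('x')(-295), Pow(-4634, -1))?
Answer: Rational(39, 2317) ≈ 0.016832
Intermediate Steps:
Function('x')(Z) = -78 (Function('x')(Z) = Add(69, -147) = -78)
Mul(Function('x')(-295), Pow(-4634, -1)) = Mul(-78, Pow(-4634, -1)) = Mul(-78, Rational(-1, 4634)) = Rational(39, 2317)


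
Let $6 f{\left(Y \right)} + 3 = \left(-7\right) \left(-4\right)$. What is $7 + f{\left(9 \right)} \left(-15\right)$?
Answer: $- \frac{111}{2} \approx -55.5$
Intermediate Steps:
$f{\left(Y \right)} = \frac{25}{6}$ ($f{\left(Y \right)} = - \frac{1}{2} + \frac{\left(-7\right) \left(-4\right)}{6} = - \frac{1}{2} + \frac{1}{6} \cdot 28 = - \frac{1}{2} + \frac{14}{3} = \frac{25}{6}$)
$7 + f{\left(9 \right)} \left(-15\right) = 7 + \frac{25}{6} \left(-15\right) = 7 - \frac{125}{2} = - \frac{111}{2}$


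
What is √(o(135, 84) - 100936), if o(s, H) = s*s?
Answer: I*√82711 ≈ 287.6*I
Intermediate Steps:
o(s, H) = s²
√(o(135, 84) - 100936) = √(135² - 100936) = √(18225 - 100936) = √(-82711) = I*√82711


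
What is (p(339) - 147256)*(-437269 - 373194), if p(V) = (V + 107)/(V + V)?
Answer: 40457957166743/339 ≈ 1.1934e+11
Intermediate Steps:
p(V) = (107 + V)/(2*V) (p(V) = (107 + V)/((2*V)) = (107 + V)*(1/(2*V)) = (107 + V)/(2*V))
(p(339) - 147256)*(-437269 - 373194) = ((½)*(107 + 339)/339 - 147256)*(-437269 - 373194) = ((½)*(1/339)*446 - 147256)*(-810463) = (223/339 - 147256)*(-810463) = -49919561/339*(-810463) = 40457957166743/339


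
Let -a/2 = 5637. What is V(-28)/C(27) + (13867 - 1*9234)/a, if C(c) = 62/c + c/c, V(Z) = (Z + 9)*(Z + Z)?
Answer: 323467135/1003386 ≈ 322.38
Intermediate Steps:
V(Z) = 2*Z*(9 + Z) (V(Z) = (9 + Z)*(2*Z) = 2*Z*(9 + Z))
a = -11274 (a = -2*5637 = -11274)
C(c) = 1 + 62/c (C(c) = 62/c + 1 = 1 + 62/c)
V(-28)/C(27) + (13867 - 1*9234)/a = (2*(-28)*(9 - 28))/(((62 + 27)/27)) + (13867 - 1*9234)/(-11274) = (2*(-28)*(-19))/(((1/27)*89)) + (13867 - 9234)*(-1/11274) = 1064/(89/27) + 4633*(-1/11274) = 1064*(27/89) - 4633/11274 = 28728/89 - 4633/11274 = 323467135/1003386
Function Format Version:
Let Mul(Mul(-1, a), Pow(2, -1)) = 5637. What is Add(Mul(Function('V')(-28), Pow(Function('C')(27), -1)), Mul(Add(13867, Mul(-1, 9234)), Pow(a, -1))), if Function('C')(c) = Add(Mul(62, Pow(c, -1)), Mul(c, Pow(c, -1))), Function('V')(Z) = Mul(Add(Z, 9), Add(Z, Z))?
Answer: Rational(323467135, 1003386) ≈ 322.38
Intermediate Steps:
Function('V')(Z) = Mul(2, Z, Add(9, Z)) (Function('V')(Z) = Mul(Add(9, Z), Mul(2, Z)) = Mul(2, Z, Add(9, Z)))
a = -11274 (a = Mul(-2, 5637) = -11274)
Function('C')(c) = Add(1, Mul(62, Pow(c, -1))) (Function('C')(c) = Add(Mul(62, Pow(c, -1)), 1) = Add(1, Mul(62, Pow(c, -1))))
Add(Mul(Function('V')(-28), Pow(Function('C')(27), -1)), Mul(Add(13867, Mul(-1, 9234)), Pow(a, -1))) = Add(Mul(Mul(2, -28, Add(9, -28)), Pow(Mul(Pow(27, -1), Add(62, 27)), -1)), Mul(Add(13867, Mul(-1, 9234)), Pow(-11274, -1))) = Add(Mul(Mul(2, -28, -19), Pow(Mul(Rational(1, 27), 89), -1)), Mul(Add(13867, -9234), Rational(-1, 11274))) = Add(Mul(1064, Pow(Rational(89, 27), -1)), Mul(4633, Rational(-1, 11274))) = Add(Mul(1064, Rational(27, 89)), Rational(-4633, 11274)) = Add(Rational(28728, 89), Rational(-4633, 11274)) = Rational(323467135, 1003386)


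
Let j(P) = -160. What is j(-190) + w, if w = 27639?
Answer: 27479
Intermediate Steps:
j(-190) + w = -160 + 27639 = 27479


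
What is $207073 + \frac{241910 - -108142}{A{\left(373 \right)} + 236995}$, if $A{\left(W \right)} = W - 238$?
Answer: $\frac{24551785271}{118565} \approx 2.0707 \cdot 10^{5}$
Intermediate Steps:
$A{\left(W \right)} = -238 + W$
$207073 + \frac{241910 - -108142}{A{\left(373 \right)} + 236995} = 207073 + \frac{241910 - -108142}{\left(-238 + 373\right) + 236995} = 207073 + \frac{241910 + \left(-8467 + 116609\right)}{135 + 236995} = 207073 + \frac{241910 + 108142}{237130} = 207073 + 350052 \cdot \frac{1}{237130} = 207073 + \frac{175026}{118565} = \frac{24551785271}{118565}$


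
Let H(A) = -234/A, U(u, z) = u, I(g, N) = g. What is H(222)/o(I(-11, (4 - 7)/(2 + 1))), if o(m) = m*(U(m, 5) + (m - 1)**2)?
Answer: 39/54131 ≈ 0.00072047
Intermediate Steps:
o(m) = m*(m + (-1 + m)**2) (o(m) = m*(m + (m - 1)**2) = m*(m + (-1 + m)**2))
H(222)/o(I(-11, (4 - 7)/(2 + 1))) = (-234/222)/((-11*(-11 + (-1 - 11)**2))) = (-234*1/222)/((-11*(-11 + (-12)**2))) = -39*(-1/(11*(-11 + 144)))/37 = -39/(37*((-11*133))) = -39/37/(-1463) = -39/37*(-1/1463) = 39/54131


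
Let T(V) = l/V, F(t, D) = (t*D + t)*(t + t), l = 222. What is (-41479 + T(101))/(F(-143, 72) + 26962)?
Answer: -4189157/304264116 ≈ -0.013768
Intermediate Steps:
F(t, D) = 2*t*(t + D*t) (F(t, D) = (D*t + t)*(2*t) = (t + D*t)*(2*t) = 2*t*(t + D*t))
T(V) = 222/V
(-41479 + T(101))/(F(-143, 72) + 26962) = (-41479 + 222/101)/(2*(-143)²*(1 + 72) + 26962) = (-41479 + 222*(1/101))/(2*20449*73 + 26962) = (-41479 + 222/101)/(2985554 + 26962) = -4189157/101/3012516 = -4189157/101*1/3012516 = -4189157/304264116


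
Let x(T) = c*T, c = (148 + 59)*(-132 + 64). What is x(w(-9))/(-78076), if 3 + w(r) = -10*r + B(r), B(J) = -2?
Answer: 299115/19519 ≈ 15.324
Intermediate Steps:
c = -14076 (c = 207*(-68) = -14076)
w(r) = -5 - 10*r (w(r) = -3 + (-10*r - 2) = -3 + (-2 - 10*r) = -5 - 10*r)
x(T) = -14076*T
x(w(-9))/(-78076) = -14076*(-5 - 10*(-9))/(-78076) = -14076*(-5 + 90)*(-1/78076) = -14076*85*(-1/78076) = -1196460*(-1/78076) = 299115/19519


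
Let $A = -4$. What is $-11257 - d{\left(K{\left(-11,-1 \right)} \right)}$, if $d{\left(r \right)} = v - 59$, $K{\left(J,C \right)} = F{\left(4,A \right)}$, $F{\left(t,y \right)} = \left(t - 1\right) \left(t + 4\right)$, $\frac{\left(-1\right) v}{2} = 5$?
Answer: $-11188$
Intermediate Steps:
$v = -10$ ($v = \left(-2\right) 5 = -10$)
$F{\left(t,y \right)} = \left(-1 + t\right) \left(4 + t\right)$
$K{\left(J,C \right)} = 24$ ($K{\left(J,C \right)} = -4 + 4^{2} + 3 \cdot 4 = -4 + 16 + 12 = 24$)
$d{\left(r \right)} = -69$ ($d{\left(r \right)} = -10 - 59 = -69$)
$-11257 - d{\left(K{\left(-11,-1 \right)} \right)} = -11257 - -69 = -11257 + 69 = -11188$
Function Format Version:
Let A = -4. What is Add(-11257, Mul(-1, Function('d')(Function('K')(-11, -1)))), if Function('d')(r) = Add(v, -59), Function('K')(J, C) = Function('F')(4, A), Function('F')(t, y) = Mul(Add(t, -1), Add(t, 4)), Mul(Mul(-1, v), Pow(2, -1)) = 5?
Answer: -11188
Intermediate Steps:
v = -10 (v = Mul(-2, 5) = -10)
Function('F')(t, y) = Mul(Add(-1, t), Add(4, t))
Function('K')(J, C) = 24 (Function('K')(J, C) = Add(-4, Pow(4, 2), Mul(3, 4)) = Add(-4, 16, 12) = 24)
Function('d')(r) = -69 (Function('d')(r) = Add(-10, -59) = -69)
Add(-11257, Mul(-1, Function('d')(Function('K')(-11, -1)))) = Add(-11257, Mul(-1, -69)) = Add(-11257, 69) = -11188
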